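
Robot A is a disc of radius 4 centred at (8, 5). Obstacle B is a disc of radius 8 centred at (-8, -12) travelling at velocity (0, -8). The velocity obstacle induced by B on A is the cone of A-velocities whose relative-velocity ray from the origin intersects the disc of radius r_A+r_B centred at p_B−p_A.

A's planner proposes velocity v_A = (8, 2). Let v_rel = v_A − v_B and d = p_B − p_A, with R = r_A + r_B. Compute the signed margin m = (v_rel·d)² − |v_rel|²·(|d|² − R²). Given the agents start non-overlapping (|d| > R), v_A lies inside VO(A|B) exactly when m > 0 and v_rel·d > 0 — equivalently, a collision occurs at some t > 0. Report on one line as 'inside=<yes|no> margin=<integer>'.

d = (-16, -17),  |d|² = 545;  R = 4+8 = 12,  c = 545−12² = 401
v_rel = (8, 10),  |v_rel|² = 164;  v_rel·d = (8)·(-16) + (10)·(-17) = -298
164·t² + 596·t + 401 = 0  ⇒  m = (-298)² − 164·401 = 23040
m = 23040 > 0,  v_rel·d = -298 < 0  ⇒  outside

inside=no margin=23040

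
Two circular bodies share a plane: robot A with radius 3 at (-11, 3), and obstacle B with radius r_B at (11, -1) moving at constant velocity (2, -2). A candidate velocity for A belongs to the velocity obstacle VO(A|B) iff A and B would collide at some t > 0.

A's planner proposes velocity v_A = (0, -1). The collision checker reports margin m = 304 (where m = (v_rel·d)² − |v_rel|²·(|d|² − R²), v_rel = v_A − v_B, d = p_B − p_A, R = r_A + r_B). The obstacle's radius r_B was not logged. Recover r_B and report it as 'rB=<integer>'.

m = 304
d = (22, -4);  v_rel = (-2, 1),  |v_rel|² = 5
v_rel×d = (-2)·(-4) − (1)·(22) = -14
since m = R²·5 − (-14)²:  R² = (196 + 304) / 5 = 100
R = √100 = 10  ⇒  r_B = 10 − 3 = 7

rB=7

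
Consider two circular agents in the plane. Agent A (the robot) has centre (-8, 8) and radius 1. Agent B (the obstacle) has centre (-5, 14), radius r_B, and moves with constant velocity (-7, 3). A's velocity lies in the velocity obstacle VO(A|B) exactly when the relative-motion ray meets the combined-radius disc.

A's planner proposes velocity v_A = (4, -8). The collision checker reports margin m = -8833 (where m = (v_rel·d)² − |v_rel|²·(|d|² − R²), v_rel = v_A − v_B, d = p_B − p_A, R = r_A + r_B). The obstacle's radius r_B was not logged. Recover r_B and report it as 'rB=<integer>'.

m = -8833
d = (3, 6);  v_rel = (11, -11),  |v_rel|² = 242
v_rel×d = (11)·(6) − (-11)·(3) = 99
since m = R²·242 − 99²:  R² = (9801 + -8833) / 242 = 4
R = √4 = 2  ⇒  r_B = 2 − 1 = 1

rB=1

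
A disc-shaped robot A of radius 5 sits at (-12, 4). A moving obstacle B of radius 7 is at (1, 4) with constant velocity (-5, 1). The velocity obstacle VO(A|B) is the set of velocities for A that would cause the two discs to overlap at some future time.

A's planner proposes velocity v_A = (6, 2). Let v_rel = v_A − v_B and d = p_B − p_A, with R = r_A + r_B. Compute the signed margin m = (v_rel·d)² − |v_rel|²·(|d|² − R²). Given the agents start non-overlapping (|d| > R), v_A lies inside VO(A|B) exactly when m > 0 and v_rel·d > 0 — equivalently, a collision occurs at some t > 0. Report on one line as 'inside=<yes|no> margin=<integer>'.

d = (13, 0),  |d|² = 169;  R = 5+7 = 12,  c = 169−12² = 25
v_rel = (11, 1),  |v_rel|² = 122;  v_rel·d = (11)·(13) + (1)·(0) = 143
122·t² − 286·t + 25 = 0  ⇒  m = 143² − 122·25 = 17399
m = 17399 > 0,  v_rel·d = 143 > 0  ⇒  inside

inside=yes margin=17399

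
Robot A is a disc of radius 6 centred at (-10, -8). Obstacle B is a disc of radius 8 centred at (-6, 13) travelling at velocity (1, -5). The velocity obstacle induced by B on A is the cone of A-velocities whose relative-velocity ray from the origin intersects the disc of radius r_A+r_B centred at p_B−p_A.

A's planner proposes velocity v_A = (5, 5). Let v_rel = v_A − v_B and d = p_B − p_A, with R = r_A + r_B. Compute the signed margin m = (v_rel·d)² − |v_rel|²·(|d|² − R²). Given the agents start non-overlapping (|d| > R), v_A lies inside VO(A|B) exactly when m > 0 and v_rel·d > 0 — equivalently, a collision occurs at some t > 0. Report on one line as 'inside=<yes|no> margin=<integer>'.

d = (4, 21),  |d|² = 457;  R = 6+8 = 14,  c = 457−14² = 261
v_rel = (4, 10),  |v_rel|² = 116;  v_rel·d = (4)·(4) + (10)·(21) = 226
116·t² − 452·t + 261 = 0  ⇒  m = 226² − 116·261 = 20800
m = 20800 > 0,  v_rel·d = 226 > 0  ⇒  inside

inside=yes margin=20800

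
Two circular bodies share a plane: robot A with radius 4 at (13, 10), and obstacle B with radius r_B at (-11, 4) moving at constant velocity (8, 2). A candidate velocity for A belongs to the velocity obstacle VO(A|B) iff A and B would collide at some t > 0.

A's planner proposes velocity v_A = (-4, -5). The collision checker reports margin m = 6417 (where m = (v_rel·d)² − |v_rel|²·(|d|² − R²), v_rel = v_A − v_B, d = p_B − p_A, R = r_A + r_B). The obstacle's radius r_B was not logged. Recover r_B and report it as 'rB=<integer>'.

m = 6417
d = (-24, -6);  v_rel = (-12, -7),  |v_rel|² = 193
v_rel×d = (-12)·(-6) − (-7)·(-24) = -96
since m = R²·193 − (-96)²:  R² = (9216 + 6417) / 193 = 81
R = √81 = 9  ⇒  r_B = 9 − 4 = 5

rB=5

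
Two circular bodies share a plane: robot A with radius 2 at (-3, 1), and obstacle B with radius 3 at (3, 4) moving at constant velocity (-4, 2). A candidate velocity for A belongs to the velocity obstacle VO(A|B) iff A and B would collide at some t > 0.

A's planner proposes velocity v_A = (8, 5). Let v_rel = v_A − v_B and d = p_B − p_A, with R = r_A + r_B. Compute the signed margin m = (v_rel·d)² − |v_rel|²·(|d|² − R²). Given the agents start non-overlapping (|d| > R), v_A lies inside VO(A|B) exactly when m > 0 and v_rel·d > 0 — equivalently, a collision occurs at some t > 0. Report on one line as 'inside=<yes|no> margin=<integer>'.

d = (6, 3),  |d|² = 45;  R = 2+3 = 5,  c = 45−5² = 20
v_rel = (12, 3),  |v_rel|² = 153;  v_rel·d = (12)·(6) + (3)·(3) = 81
153·t² − 162·t + 20 = 0  ⇒  m = 81² − 153·20 = 3501
m = 3501 > 0,  v_rel·d = 81 > 0  ⇒  inside

inside=yes margin=3501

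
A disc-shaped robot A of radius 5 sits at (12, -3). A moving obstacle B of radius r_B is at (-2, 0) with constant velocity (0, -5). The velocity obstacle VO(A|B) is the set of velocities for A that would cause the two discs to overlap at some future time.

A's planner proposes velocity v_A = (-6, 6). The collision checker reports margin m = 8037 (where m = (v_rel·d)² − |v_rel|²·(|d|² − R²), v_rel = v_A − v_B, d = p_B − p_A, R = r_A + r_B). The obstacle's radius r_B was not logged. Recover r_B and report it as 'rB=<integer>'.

m = 8037
d = (-14, 3);  v_rel = (-6, 11),  |v_rel|² = 157
v_rel×d = (-6)·(3) − (11)·(-14) = 136
since m = R²·157 − 136²:  R² = (18496 + 8037) / 157 = 169
R = √169 = 13  ⇒  r_B = 13 − 5 = 8

rB=8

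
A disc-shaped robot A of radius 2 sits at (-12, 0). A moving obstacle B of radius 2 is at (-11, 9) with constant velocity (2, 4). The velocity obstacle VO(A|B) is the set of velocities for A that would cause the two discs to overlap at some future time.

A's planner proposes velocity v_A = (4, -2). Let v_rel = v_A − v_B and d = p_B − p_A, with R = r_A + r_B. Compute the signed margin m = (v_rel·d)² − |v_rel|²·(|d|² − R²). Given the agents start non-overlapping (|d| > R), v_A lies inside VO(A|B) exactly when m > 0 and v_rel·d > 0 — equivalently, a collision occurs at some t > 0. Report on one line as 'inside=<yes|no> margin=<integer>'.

d = (1, 9),  |d|² = 82;  R = 2+2 = 4,  c = 82−4² = 66
v_rel = (2, -6),  |v_rel|² = 40;  v_rel·d = (2)·(1) + (-6)·(9) = -52
40·t² + 104·t + 66 = 0  ⇒  m = (-52)² − 40·66 = 64
m = 64 > 0,  v_rel·d = -52 < 0  ⇒  outside

inside=no margin=64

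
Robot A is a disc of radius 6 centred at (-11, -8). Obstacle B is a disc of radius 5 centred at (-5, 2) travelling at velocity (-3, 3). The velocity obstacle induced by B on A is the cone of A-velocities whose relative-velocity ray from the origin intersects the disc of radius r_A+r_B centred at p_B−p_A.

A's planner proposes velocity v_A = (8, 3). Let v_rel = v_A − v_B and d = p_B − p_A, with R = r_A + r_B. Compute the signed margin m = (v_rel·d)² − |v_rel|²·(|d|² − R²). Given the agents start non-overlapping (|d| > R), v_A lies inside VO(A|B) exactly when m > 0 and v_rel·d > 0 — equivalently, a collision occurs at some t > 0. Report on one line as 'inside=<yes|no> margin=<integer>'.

d = (6, 10),  |d|² = 136;  R = 6+5 = 11,  c = 136−11² = 15
v_rel = (11, 0),  |v_rel|² = 121;  v_rel·d = (11)·(6) + (0)·(10) = 66
121·t² − 132·t + 15 = 0  ⇒  m = 66² − 121·15 = 2541
m = 2541 > 0,  v_rel·d = 66 > 0  ⇒  inside

inside=yes margin=2541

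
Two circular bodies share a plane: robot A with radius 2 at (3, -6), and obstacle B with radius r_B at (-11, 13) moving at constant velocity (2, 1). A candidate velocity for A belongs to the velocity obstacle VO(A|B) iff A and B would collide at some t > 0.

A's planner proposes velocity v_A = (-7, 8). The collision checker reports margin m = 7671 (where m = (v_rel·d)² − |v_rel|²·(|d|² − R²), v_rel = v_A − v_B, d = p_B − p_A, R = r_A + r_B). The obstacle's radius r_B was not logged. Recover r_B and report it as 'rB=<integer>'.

m = 7671
d = (-14, 19);  v_rel = (-9, 7),  |v_rel|² = 130
v_rel×d = (-9)·(19) − (7)·(-14) = -73
since m = R²·130 − (-73)²:  R² = (5329 + 7671) / 130 = 100
R = √100 = 10  ⇒  r_B = 10 − 2 = 8

rB=8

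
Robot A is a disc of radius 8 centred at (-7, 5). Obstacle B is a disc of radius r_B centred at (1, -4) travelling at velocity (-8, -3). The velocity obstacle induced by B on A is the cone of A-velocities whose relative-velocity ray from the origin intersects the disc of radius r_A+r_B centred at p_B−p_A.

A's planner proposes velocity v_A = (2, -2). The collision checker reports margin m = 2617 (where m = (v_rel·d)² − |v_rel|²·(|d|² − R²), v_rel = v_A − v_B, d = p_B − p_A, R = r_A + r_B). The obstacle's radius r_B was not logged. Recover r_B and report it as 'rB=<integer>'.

m = 2617
d = (8, -9);  v_rel = (10, 1),  |v_rel|² = 101
v_rel×d = (10)·(-9) − (1)·(8) = -98
since m = R²·101 − (-98)²:  R² = (9604 + 2617) / 101 = 121
R = √121 = 11  ⇒  r_B = 11 − 8 = 3

rB=3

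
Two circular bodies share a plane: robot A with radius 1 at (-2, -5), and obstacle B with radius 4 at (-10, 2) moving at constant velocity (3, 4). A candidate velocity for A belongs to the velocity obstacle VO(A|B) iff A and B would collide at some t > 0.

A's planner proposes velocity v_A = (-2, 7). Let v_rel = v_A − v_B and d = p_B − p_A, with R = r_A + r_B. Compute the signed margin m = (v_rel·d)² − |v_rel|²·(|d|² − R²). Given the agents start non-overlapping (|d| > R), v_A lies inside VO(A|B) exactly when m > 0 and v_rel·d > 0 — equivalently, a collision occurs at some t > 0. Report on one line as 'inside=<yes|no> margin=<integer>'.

d = (-8, 7),  |d|² = 113;  R = 1+4 = 5,  c = 113−5² = 88
v_rel = (-5, 3),  |v_rel|² = 34;  v_rel·d = (-5)·(-8) + (3)·(7) = 61
34·t² − 122·t + 88 = 0  ⇒  m = 61² − 34·88 = 729
m = 729 > 0,  v_rel·d = 61 > 0  ⇒  inside

inside=yes margin=729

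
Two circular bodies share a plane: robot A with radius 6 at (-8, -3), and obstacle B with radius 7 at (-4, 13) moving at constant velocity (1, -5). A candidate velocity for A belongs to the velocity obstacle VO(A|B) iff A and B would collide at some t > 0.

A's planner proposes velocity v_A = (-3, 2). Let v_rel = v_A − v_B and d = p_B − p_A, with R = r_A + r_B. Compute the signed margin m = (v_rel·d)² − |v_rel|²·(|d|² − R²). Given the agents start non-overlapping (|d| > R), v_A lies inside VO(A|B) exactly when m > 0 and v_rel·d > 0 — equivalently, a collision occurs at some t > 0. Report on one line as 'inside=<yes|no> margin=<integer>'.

d = (4, 16),  |d|² = 272;  R = 6+7 = 13,  c = 272−13² = 103
v_rel = (-4, 7),  |v_rel|² = 65;  v_rel·d = (-4)·(4) + (7)·(16) = 96
65·t² − 192·t + 103 = 0  ⇒  m = 96² − 65·103 = 2521
m = 2521 > 0,  v_rel·d = 96 > 0  ⇒  inside

inside=yes margin=2521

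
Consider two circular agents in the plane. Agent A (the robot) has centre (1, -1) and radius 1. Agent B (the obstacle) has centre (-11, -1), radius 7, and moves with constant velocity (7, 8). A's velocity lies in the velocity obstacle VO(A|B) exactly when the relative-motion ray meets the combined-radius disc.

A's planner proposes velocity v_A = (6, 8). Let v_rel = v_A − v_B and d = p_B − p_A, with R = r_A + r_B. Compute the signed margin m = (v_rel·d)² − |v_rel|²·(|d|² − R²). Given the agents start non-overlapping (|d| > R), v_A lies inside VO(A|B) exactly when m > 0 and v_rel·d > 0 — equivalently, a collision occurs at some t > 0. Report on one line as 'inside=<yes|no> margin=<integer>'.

d = (-12, 0),  |d|² = 144;  R = 1+7 = 8,  c = 144−8² = 80
v_rel = (-1, 0),  |v_rel|² = 1;  v_rel·d = (-1)·(-12) + (0)·(0) = 12
1·t² − 24·t + 80 = 0  ⇒  m = 12² − 1·80 = 64
m = 64 > 0,  v_rel·d = 12 > 0  ⇒  inside

inside=yes margin=64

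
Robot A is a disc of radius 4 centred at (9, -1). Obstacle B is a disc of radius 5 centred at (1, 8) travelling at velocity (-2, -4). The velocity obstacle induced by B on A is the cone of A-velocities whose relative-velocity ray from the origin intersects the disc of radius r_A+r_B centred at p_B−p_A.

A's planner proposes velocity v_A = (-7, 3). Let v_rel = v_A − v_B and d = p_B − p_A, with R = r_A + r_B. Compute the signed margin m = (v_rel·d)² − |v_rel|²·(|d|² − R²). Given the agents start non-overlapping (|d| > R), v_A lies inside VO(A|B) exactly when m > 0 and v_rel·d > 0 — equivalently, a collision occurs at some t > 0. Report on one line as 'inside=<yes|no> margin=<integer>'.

d = (-8, 9),  |d|² = 145;  R = 4+5 = 9,  c = 145−9² = 64
v_rel = (-5, 7),  |v_rel|² = 74;  v_rel·d = (-5)·(-8) + (7)·(9) = 103
74·t² − 206·t + 64 = 0  ⇒  m = 103² − 74·64 = 5873
m = 5873 > 0,  v_rel·d = 103 > 0  ⇒  inside

inside=yes margin=5873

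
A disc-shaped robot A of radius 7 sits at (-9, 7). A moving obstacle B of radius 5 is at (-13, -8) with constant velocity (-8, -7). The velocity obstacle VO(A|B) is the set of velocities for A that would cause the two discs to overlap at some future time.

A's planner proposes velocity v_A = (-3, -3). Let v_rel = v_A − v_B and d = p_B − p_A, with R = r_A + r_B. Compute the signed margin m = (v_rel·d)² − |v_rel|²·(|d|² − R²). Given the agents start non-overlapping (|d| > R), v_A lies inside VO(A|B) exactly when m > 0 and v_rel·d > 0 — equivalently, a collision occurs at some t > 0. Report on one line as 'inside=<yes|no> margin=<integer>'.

d = (-4, -15),  |d|² = 241;  R = 7+5 = 12,  c = 241−12² = 97
v_rel = (5, 4),  |v_rel|² = 41;  v_rel·d = (5)·(-4) + (4)·(-15) = -80
41·t² + 160·t + 97 = 0  ⇒  m = (-80)² − 41·97 = 2423
m = 2423 > 0,  v_rel·d = -80 < 0  ⇒  outside

inside=no margin=2423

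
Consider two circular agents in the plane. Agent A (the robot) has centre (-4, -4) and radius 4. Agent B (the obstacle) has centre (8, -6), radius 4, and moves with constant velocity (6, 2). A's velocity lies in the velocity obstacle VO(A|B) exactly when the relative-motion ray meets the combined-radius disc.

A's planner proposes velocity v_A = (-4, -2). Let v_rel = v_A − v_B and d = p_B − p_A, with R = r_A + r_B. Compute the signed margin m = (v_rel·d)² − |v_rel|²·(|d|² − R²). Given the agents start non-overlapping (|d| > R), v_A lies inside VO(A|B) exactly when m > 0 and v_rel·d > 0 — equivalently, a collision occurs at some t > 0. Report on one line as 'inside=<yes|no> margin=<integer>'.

d = (12, -2),  |d|² = 148;  R = 4+4 = 8,  c = 148−8² = 84
v_rel = (-10, -4),  |v_rel|² = 116;  v_rel·d = (-10)·(12) + (-4)·(-2) = -112
116·t² + 224·t + 84 = 0  ⇒  m = (-112)² − 116·84 = 2800
m = 2800 > 0,  v_rel·d = -112 < 0  ⇒  outside

inside=no margin=2800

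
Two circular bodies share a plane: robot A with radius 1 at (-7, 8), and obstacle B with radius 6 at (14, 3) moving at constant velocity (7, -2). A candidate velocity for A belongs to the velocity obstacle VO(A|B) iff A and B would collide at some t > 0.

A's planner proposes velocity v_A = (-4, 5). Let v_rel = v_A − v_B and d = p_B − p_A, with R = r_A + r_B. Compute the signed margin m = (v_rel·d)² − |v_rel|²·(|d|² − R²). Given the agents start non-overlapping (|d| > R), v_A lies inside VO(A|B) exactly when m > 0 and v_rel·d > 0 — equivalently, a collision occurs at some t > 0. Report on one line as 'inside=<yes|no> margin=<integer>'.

d = (21, -5),  |d|² = 466;  R = 1+6 = 7,  c = 466−7² = 417
v_rel = (-11, 7),  |v_rel|² = 170;  v_rel·d = (-11)·(21) + (7)·(-5) = -266
170·t² + 532·t + 417 = 0  ⇒  m = (-266)² − 170·417 = -134
m = -134 < 0,  v_rel·d = -266 < 0  ⇒  outside

inside=no margin=-134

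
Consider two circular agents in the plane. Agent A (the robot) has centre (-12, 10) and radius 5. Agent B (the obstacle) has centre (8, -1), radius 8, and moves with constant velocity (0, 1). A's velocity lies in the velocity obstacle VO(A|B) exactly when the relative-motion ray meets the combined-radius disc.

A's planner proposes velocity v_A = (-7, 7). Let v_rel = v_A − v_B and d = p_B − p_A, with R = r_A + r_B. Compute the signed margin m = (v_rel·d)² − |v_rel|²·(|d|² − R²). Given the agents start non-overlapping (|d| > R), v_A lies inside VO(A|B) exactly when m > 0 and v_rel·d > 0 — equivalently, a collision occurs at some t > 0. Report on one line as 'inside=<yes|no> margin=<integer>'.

d = (20, -11),  |d|² = 521;  R = 5+8 = 13,  c = 521−13² = 352
v_rel = (-7, 6),  |v_rel|² = 85;  v_rel·d = (-7)·(20) + (6)·(-11) = -206
85·t² + 412·t + 352 = 0  ⇒  m = (-206)² − 85·352 = 12516
m = 12516 > 0,  v_rel·d = -206 < 0  ⇒  outside

inside=no margin=12516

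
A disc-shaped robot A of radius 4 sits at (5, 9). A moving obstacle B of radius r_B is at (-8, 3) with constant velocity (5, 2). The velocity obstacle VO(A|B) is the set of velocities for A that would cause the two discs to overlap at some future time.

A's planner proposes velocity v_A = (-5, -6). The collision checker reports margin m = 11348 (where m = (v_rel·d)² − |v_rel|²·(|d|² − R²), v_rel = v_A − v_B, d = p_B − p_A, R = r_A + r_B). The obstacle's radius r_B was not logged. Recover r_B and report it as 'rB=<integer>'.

m = 11348
d = (-13, -6);  v_rel = (-10, -8),  |v_rel|² = 164
v_rel×d = (-10)·(-6) − (-8)·(-13) = -44
since m = R²·164 − (-44)²:  R² = (1936 + 11348) / 164 = 81
R = √81 = 9  ⇒  r_B = 9 − 4 = 5

rB=5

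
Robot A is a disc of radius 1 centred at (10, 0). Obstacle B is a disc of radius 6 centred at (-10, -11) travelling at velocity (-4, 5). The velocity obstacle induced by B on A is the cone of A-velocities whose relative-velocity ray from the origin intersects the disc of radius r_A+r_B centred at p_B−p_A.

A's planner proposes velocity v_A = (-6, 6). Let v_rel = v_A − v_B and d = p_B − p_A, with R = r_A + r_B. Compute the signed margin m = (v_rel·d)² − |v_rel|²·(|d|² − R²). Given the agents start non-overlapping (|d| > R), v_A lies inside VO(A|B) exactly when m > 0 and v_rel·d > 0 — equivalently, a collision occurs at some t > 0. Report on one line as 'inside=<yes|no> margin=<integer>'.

d = (-20, -11),  |d|² = 521;  R = 1+6 = 7,  c = 521−7² = 472
v_rel = (-2, 1),  |v_rel|² = 5;  v_rel·d = (-2)·(-20) + (1)·(-11) = 29
5·t² − 58·t + 472 = 0  ⇒  m = 29² − 5·472 = -1519
m = -1519 < 0,  v_rel·d = 29 > 0  ⇒  outside

inside=no margin=-1519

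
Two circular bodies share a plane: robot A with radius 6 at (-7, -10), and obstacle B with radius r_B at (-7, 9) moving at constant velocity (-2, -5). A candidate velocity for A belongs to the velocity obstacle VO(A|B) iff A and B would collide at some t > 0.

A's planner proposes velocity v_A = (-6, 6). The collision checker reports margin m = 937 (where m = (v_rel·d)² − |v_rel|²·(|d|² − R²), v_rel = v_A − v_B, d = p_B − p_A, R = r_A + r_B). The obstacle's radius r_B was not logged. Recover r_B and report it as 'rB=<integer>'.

m = 937
d = (0, 19);  v_rel = (-4, 11),  |v_rel|² = 137
v_rel×d = (-4)·(19) − (11)·(0) = -76
since m = R²·137 − (-76)²:  R² = (5776 + 937) / 137 = 49
R = √49 = 7  ⇒  r_B = 7 − 6 = 1

rB=1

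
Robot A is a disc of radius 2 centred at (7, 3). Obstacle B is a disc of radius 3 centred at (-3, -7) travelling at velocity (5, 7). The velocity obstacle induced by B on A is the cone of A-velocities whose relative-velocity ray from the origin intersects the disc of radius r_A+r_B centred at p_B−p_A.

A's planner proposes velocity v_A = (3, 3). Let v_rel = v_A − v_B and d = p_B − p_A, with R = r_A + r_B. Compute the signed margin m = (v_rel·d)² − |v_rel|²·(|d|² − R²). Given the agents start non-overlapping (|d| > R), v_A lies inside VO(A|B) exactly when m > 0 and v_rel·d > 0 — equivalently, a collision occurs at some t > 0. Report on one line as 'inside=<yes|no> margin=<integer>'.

d = (-10, -10),  |d|² = 200;  R = 2+3 = 5,  c = 200−5² = 175
v_rel = (-2, -4),  |v_rel|² = 20;  v_rel·d = (-2)·(-10) + (-4)·(-10) = 60
20·t² − 120·t + 175 = 0  ⇒  m = 60² − 20·175 = 100
m = 100 > 0,  v_rel·d = 60 > 0  ⇒  inside

inside=yes margin=100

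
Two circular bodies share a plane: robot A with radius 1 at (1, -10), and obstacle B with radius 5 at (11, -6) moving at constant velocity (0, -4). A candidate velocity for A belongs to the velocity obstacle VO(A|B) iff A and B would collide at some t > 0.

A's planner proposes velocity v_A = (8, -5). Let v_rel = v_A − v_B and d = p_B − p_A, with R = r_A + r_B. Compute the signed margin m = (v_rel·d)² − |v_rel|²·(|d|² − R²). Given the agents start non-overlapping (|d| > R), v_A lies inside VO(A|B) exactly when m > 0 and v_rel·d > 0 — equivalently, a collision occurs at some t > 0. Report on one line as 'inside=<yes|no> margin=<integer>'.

d = (10, 4),  |d|² = 116;  R = 1+5 = 6,  c = 116−6² = 80
v_rel = (8, -1),  |v_rel|² = 65;  v_rel·d = (8)·(10) + (-1)·(4) = 76
65·t² − 152·t + 80 = 0  ⇒  m = 76² − 65·80 = 576
m = 576 > 0,  v_rel·d = 76 > 0  ⇒  inside

inside=yes margin=576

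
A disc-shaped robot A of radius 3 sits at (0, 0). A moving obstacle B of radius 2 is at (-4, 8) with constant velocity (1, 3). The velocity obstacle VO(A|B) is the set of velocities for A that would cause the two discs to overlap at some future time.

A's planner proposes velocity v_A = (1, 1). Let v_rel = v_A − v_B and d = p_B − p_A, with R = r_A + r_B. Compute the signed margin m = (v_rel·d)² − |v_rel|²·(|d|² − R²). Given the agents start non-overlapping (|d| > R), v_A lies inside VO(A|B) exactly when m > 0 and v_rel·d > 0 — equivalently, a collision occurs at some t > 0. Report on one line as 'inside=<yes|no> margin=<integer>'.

d = (-4, 8),  |d|² = 80;  R = 3+2 = 5,  c = 80−5² = 55
v_rel = (0, -2),  |v_rel|² = 4;  v_rel·d = (0)·(-4) + (-2)·(8) = -16
4·t² + 32·t + 55 = 0  ⇒  m = (-16)² − 4·55 = 36
m = 36 > 0,  v_rel·d = -16 < 0  ⇒  outside

inside=no margin=36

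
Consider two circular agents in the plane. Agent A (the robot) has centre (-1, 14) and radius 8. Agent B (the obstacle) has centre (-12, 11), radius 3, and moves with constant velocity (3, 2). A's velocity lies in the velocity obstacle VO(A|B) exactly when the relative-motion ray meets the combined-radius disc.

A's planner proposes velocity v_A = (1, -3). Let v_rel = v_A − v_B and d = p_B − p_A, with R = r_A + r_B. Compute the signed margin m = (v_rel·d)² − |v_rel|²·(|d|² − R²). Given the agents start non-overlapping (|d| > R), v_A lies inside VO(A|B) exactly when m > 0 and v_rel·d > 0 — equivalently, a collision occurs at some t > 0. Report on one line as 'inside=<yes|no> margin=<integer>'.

d = (-11, -3),  |d|² = 130;  R = 8+3 = 11,  c = 130−11² = 9
v_rel = (-2, -5),  |v_rel|² = 29;  v_rel·d = (-2)·(-11) + (-5)·(-3) = 37
29·t² − 74·t + 9 = 0  ⇒  m = 37² − 29·9 = 1108
m = 1108 > 0,  v_rel·d = 37 > 0  ⇒  inside

inside=yes margin=1108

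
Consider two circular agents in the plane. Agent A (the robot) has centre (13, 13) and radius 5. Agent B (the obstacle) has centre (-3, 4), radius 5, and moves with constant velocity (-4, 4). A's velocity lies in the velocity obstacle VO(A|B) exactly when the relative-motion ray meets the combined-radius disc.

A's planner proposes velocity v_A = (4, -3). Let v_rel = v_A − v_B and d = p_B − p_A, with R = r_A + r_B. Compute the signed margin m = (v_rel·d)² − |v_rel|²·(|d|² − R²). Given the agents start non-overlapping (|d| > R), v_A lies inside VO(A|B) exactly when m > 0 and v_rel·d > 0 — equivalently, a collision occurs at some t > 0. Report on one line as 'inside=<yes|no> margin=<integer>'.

d = (-16, -9),  |d|² = 337;  R = 5+5 = 10,  c = 337−10² = 237
v_rel = (8, -7),  |v_rel|² = 113;  v_rel·d = (8)·(-16) + (-7)·(-9) = -65
113·t² + 130·t + 237 = 0  ⇒  m = (-65)² − 113·237 = -22556
m = -22556 < 0,  v_rel·d = -65 < 0  ⇒  outside

inside=no margin=-22556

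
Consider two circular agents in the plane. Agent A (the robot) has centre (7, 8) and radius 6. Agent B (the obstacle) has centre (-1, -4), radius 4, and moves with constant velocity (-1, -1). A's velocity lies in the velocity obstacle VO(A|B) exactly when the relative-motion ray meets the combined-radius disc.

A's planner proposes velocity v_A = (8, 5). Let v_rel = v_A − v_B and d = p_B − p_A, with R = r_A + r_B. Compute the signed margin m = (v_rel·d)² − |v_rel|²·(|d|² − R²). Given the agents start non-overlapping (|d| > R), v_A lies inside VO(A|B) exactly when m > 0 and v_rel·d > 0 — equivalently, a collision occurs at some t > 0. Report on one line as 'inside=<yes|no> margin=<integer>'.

d = (-8, -12),  |d|² = 208;  R = 6+4 = 10,  c = 208−10² = 108
v_rel = (9, 6),  |v_rel|² = 117;  v_rel·d = (9)·(-8) + (6)·(-12) = -144
117·t² + 288·t + 108 = 0  ⇒  m = (-144)² − 117·108 = 8100
m = 8100 > 0,  v_rel·d = -144 < 0  ⇒  outside

inside=no margin=8100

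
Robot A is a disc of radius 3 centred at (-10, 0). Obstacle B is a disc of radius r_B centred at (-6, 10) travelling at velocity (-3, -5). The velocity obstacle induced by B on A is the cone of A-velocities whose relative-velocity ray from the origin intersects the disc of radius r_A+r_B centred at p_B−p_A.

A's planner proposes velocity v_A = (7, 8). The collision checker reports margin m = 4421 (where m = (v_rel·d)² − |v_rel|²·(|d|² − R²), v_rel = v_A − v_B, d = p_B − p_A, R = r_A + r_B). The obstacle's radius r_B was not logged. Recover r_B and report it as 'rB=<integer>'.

m = 4421
d = (4, 10);  v_rel = (10, 13),  |v_rel|² = 269
v_rel×d = (10)·(10) − (13)·(4) = 48
since m = R²·269 − 48²:  R² = (2304 + 4421) / 269 = 25
R = √25 = 5  ⇒  r_B = 5 − 3 = 2

rB=2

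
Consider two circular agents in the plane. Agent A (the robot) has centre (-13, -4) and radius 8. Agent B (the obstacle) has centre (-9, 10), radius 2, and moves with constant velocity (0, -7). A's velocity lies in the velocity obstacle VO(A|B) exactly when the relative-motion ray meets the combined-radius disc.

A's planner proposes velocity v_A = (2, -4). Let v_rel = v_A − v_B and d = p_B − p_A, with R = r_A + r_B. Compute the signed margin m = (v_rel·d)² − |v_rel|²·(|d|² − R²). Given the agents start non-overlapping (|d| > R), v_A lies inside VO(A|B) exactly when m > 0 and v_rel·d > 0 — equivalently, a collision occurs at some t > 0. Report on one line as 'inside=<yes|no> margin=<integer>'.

d = (4, 14),  |d|² = 212;  R = 8+2 = 10,  c = 212−10² = 112
v_rel = (2, 3),  |v_rel|² = 13;  v_rel·d = (2)·(4) + (3)·(14) = 50
13·t² − 100·t + 112 = 0  ⇒  m = 50² − 13·112 = 1044
m = 1044 > 0,  v_rel·d = 50 > 0  ⇒  inside

inside=yes margin=1044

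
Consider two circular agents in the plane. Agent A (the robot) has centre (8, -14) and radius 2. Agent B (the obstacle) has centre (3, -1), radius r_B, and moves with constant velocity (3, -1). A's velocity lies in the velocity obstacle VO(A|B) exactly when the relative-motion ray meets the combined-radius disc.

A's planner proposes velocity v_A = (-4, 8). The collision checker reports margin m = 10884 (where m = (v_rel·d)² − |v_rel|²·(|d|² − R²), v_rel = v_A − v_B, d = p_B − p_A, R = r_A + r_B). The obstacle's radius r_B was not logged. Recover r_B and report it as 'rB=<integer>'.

m = 10884
d = (-5, 13);  v_rel = (-7, 9),  |v_rel|² = 130
v_rel×d = (-7)·(13) − (9)·(-5) = -46
since m = R²·130 − (-46)²:  R² = (2116 + 10884) / 130 = 100
R = √100 = 10  ⇒  r_B = 10 − 2 = 8

rB=8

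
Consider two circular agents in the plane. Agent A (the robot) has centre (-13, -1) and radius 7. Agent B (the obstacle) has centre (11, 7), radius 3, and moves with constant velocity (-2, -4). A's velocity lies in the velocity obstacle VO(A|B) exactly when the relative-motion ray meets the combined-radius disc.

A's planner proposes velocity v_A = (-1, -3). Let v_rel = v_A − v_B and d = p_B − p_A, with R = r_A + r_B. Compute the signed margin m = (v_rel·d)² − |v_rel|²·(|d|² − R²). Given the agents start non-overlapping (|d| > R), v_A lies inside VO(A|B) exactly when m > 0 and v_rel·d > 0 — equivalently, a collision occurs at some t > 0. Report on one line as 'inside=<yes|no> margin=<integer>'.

d = (24, 8),  |d|² = 640;  R = 7+3 = 10,  c = 640−10² = 540
v_rel = (1, 1),  |v_rel|² = 2;  v_rel·d = (1)·(24) + (1)·(8) = 32
2·t² − 64·t + 540 = 0  ⇒  m = 32² − 2·540 = -56
m = -56 < 0,  v_rel·d = 32 > 0  ⇒  outside

inside=no margin=-56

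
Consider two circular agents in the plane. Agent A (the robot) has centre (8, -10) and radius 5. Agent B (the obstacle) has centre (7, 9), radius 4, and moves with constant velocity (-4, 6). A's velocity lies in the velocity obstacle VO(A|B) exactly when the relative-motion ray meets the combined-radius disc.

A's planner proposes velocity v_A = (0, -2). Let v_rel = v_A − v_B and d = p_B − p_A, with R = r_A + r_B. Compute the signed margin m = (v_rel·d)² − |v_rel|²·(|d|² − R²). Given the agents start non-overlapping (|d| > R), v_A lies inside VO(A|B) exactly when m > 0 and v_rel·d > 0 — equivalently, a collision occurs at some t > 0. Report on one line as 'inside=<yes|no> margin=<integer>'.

d = (-1, 19),  |d|² = 362;  R = 5+4 = 9,  c = 362−9² = 281
v_rel = (4, -8),  |v_rel|² = 80;  v_rel·d = (4)·(-1) + (-8)·(19) = -156
80·t² + 312·t + 281 = 0  ⇒  m = (-156)² − 80·281 = 1856
m = 1856 > 0,  v_rel·d = -156 < 0  ⇒  outside

inside=no margin=1856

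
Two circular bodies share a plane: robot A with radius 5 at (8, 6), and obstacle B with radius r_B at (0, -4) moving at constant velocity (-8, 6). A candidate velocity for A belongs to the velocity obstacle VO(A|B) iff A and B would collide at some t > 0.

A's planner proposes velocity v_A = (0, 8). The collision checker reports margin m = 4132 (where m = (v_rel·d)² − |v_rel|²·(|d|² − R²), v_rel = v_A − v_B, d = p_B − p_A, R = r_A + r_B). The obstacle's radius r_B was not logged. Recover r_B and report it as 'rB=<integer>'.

m = 4132
d = (-8, -10);  v_rel = (8, 2),  |v_rel|² = 68
v_rel×d = (8)·(-10) − (2)·(-8) = -64
since m = R²·68 − (-64)²:  R² = (4096 + 4132) / 68 = 121
R = √121 = 11  ⇒  r_B = 11 − 5 = 6

rB=6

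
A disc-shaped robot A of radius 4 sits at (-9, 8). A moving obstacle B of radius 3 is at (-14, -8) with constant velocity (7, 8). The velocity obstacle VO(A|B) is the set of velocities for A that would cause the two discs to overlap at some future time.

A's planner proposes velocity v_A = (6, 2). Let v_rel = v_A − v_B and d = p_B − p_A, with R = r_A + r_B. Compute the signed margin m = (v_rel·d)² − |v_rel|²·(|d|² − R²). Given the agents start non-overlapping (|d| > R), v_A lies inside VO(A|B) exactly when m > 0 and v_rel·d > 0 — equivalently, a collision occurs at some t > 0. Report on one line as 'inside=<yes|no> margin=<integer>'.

d = (-5, -16),  |d|² = 281;  R = 4+3 = 7,  c = 281−7² = 232
v_rel = (-1, -6),  |v_rel|² = 37;  v_rel·d = (-1)·(-5) + (-6)·(-16) = 101
37·t² − 202·t + 232 = 0  ⇒  m = 101² − 37·232 = 1617
m = 1617 > 0,  v_rel·d = 101 > 0  ⇒  inside

inside=yes margin=1617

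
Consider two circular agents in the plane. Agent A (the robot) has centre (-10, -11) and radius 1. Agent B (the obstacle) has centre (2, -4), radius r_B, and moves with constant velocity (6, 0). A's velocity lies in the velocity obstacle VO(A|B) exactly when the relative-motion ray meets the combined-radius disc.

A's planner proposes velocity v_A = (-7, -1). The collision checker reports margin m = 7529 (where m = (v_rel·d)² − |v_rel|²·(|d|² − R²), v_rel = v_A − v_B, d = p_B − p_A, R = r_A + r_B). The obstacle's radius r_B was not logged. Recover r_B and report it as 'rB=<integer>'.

m = 7529
d = (12, 7);  v_rel = (-13, -1),  |v_rel|² = 170
v_rel×d = (-13)·(7) − (-1)·(12) = -79
since m = R²·170 − (-79)²:  R² = (6241 + 7529) / 170 = 81
R = √81 = 9  ⇒  r_B = 9 − 1 = 8

rB=8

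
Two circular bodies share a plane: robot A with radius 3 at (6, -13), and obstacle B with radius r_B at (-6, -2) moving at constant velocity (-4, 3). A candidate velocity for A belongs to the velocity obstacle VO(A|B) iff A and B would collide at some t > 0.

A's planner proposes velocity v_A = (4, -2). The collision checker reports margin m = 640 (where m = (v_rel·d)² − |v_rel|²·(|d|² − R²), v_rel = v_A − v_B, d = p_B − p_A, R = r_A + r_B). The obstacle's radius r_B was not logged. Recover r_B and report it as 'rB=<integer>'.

m = 640
d = (-12, 11);  v_rel = (8, -5),  |v_rel|² = 89
v_rel×d = (8)·(11) − (-5)·(-12) = 28
since m = R²·89 − 28²:  R² = (784 + 640) / 89 = 16
R = √16 = 4  ⇒  r_B = 4 − 3 = 1

rB=1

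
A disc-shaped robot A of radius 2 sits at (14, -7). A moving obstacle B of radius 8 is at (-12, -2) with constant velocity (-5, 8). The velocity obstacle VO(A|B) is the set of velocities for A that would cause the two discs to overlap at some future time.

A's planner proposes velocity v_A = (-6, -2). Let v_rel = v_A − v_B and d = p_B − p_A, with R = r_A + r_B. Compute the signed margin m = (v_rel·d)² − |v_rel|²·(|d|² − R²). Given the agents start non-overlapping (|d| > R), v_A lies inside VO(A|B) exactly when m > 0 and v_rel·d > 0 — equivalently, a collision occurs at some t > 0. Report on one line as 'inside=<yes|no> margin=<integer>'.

d = (-26, 5),  |d|² = 701;  R = 2+8 = 10,  c = 701−10² = 601
v_rel = (-1, -10),  |v_rel|² = 101;  v_rel·d = (-1)·(-26) + (-10)·(5) = -24
101·t² + 48·t + 601 = 0  ⇒  m = (-24)² − 101·601 = -60125
m = -60125 < 0,  v_rel·d = -24 < 0  ⇒  outside

inside=no margin=-60125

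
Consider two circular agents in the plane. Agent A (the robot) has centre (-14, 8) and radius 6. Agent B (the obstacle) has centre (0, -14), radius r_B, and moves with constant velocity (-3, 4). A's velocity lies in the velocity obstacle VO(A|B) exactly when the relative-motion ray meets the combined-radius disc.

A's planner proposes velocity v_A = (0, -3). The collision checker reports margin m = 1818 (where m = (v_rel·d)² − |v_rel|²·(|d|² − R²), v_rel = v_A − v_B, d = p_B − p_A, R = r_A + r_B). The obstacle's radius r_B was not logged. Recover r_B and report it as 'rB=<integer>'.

m = 1818
d = (14, -22);  v_rel = (3, -7),  |v_rel|² = 58
v_rel×d = (3)·(-22) − (-7)·(14) = 32
since m = R²·58 − 32²:  R² = (1024 + 1818) / 58 = 49
R = √49 = 7  ⇒  r_B = 7 − 6 = 1

rB=1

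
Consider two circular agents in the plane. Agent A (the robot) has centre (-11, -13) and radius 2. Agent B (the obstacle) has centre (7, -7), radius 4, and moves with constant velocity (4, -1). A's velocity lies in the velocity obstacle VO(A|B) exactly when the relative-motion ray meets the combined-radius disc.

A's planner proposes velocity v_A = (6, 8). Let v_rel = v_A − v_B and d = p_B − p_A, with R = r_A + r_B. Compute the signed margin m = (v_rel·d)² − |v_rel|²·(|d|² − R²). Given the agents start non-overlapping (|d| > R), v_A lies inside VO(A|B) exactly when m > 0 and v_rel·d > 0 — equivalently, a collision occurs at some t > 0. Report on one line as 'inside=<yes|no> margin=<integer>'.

d = (18, 6),  |d|² = 360;  R = 2+4 = 6,  c = 360−6² = 324
v_rel = (2, 9),  |v_rel|² = 85;  v_rel·d = (2)·(18) + (9)·(6) = 90
85·t² − 180·t + 324 = 0  ⇒  m = 90² − 85·324 = -19440
m = -19440 < 0,  v_rel·d = 90 > 0  ⇒  outside

inside=no margin=-19440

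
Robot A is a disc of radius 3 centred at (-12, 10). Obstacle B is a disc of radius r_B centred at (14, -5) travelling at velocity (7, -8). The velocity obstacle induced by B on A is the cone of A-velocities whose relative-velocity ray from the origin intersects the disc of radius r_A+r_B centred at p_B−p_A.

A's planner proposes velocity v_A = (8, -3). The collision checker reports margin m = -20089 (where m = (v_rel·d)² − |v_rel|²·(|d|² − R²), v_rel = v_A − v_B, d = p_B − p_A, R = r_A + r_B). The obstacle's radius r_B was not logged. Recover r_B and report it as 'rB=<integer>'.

m = -20089
d = (26, -15);  v_rel = (1, 5),  |v_rel|² = 26
v_rel×d = (1)·(-15) − (5)·(26) = -145
since m = R²·26 − (-145)²:  R² = (21025 + -20089) / 26 = 36
R = √36 = 6  ⇒  r_B = 6 − 3 = 3

rB=3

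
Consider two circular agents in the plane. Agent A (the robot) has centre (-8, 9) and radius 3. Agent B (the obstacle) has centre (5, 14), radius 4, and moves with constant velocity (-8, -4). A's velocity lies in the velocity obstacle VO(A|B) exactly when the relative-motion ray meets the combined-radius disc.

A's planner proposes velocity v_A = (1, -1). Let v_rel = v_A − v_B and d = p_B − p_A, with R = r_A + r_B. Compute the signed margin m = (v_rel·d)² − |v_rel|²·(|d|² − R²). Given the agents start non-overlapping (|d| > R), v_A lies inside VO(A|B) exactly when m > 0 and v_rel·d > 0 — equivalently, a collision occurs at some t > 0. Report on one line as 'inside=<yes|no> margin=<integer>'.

d = (13, 5),  |d|² = 194;  R = 3+4 = 7,  c = 194−7² = 145
v_rel = (9, 3),  |v_rel|² = 90;  v_rel·d = (9)·(13) + (3)·(5) = 132
90·t² − 264·t + 145 = 0  ⇒  m = 132² − 90·145 = 4374
m = 4374 > 0,  v_rel·d = 132 > 0  ⇒  inside

inside=yes margin=4374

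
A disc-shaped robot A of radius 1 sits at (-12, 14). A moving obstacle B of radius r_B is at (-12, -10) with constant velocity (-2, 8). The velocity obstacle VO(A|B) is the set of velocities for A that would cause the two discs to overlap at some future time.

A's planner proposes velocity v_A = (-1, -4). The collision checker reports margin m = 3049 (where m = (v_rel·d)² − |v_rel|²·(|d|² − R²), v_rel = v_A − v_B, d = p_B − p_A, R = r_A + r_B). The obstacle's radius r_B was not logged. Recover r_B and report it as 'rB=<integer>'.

m = 3049
d = (0, -24);  v_rel = (1, -12),  |v_rel|² = 145
v_rel×d = (1)·(-24) − (-12)·(0) = -24
since m = R²·145 − (-24)²:  R² = (576 + 3049) / 145 = 25
R = √25 = 5  ⇒  r_B = 5 − 1 = 4

rB=4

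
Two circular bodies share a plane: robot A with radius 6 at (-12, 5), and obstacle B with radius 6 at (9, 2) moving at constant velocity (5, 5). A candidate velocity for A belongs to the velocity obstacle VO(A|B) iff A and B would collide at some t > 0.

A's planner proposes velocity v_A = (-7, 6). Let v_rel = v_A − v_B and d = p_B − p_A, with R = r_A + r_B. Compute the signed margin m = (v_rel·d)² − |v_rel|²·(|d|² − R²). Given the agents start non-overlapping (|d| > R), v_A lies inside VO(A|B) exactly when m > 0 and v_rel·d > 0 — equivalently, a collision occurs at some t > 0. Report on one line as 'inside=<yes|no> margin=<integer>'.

d = (21, -3),  |d|² = 450;  R = 6+6 = 12,  c = 450−12² = 306
v_rel = (-12, 1),  |v_rel|² = 145;  v_rel·d = (-12)·(21) + (1)·(-3) = -255
145·t² + 510·t + 306 = 0  ⇒  m = (-255)² − 145·306 = 20655
m = 20655 > 0,  v_rel·d = -255 < 0  ⇒  outside

inside=no margin=20655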